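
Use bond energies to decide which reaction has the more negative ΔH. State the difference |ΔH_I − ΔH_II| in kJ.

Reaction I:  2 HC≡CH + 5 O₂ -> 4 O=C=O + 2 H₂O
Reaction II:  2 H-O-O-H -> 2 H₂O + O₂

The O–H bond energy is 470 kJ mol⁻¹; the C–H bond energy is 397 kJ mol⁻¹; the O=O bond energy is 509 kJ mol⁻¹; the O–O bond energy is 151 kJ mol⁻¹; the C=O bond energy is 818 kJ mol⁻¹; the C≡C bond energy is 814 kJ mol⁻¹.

Reaction I:
  Bonds broken (reactants):
    C≡C: 2 × 814 = 1628
    C–H: 4 × 397 = 1588
    O=O: 5 × 509 = 2545
    Σ(broken) = 5761 kJ
  Bonds formed (products):
    C=O: 8 × 818 = 6544
    O–H: 4 × 470 = 1880
    Σ(formed) = 8424 kJ
  ΔH_I = 5761 − 8424 = −2663 kJ
Reaction II:
  Bonds broken (reactants):
    O–H: 4 × 470 = 1880
    O–O: 2 × 151 = 302
    Σ(broken) = 2182 kJ
  Bonds formed (products):
    O–H: 4 × 470 = 1880
    O=O: 1 × 509 = 509
    Σ(formed) = 2389 kJ
  ΔH_II = 2182 − 2389 = −207 kJ
ΔH_I − ΔH_II = −2456 kJ, so reaction I has the more negative ΔH; |ΔH_I − ΔH_II| = 2456 kJ.

Reaction I, by 2456 kJ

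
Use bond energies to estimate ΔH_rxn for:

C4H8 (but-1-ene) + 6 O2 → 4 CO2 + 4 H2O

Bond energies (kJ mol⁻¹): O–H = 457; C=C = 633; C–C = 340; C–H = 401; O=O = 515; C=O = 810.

Bonds broken (reactants):
  C–C: 2 × 340 = 680
  C–H: 8 × 401 = 3208
  C=C: 1 × 633 = 633
  O=O: 6 × 515 = 3090
  Σ(broken) = 7611 kJ
Bonds formed (products):
  C=O: 8 × 810 = 6480
  O–H: 8 × 457 = 3656
  Σ(formed) = 10136 kJ
ΔH = Σ(broken) − Σ(formed) = 7611 − 10136 = −2525 kJ

ΔH ≈ −2525 kJ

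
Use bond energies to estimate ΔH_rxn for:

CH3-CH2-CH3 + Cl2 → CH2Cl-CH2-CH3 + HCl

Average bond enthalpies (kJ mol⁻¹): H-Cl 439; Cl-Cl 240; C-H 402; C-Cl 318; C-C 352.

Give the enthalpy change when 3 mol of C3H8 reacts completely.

ΔH = −345 kJ

Bonds broken (reactants):
  C-C: 2 × 352 = 704
  C-H: 8 × 402 = 3216
  Cl-Cl: 1 × 240 = 240
  Σ(broken) = 4160 kJ
Bonds formed (products):
  C-C: 2 × 352 = 704
  C-Cl: 1 × 318 = 318
  C-H: 7 × 402 = 2814
  H-Cl: 1 × 439 = 439
  Σ(formed) = 4275 kJ
ΔH = Σ(broken) − Σ(formed) = 4160 − 4275 = −115 kJ
For 3× the reaction as written: 3 × (−115) = −345 kJ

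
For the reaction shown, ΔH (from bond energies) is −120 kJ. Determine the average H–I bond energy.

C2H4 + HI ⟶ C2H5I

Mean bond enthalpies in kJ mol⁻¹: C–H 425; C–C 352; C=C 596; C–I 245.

D(H–I) ≈ 306 kJ/mol

Let D be the H–I bond energy.
Σ(broken) = 4×425 + 1×596 + 1×D = 2296 + D
Σ(formed) = 1×352 + 5×425 + 1×245 = 2722
ΔH = Σ(broken) − Σ(formed) = (2296 + D) − (2722) = −426 + D
Setting this equal to −120 kJ gives D = 306 kJ/mol.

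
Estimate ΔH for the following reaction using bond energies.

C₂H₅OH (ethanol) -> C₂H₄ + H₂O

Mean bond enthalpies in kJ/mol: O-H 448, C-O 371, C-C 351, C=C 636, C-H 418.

Bonds broken (reactants):
  C-C: 1 × 351 = 351
  C-H: 5 × 418 = 2090
  C-O: 1 × 371 = 371
  O-H: 1 × 448 = 448
  Σ(broken) = 3260 kJ
Bonds formed (products):
  C-H: 4 × 418 = 1672
  C=C: 1 × 636 = 636
  O-H: 2 × 448 = 896
  Σ(formed) = 3204 kJ
ΔH = Σ(broken) − Σ(formed) = 3260 − 3204 = +56 kJ

ΔH ≈ +56 kJ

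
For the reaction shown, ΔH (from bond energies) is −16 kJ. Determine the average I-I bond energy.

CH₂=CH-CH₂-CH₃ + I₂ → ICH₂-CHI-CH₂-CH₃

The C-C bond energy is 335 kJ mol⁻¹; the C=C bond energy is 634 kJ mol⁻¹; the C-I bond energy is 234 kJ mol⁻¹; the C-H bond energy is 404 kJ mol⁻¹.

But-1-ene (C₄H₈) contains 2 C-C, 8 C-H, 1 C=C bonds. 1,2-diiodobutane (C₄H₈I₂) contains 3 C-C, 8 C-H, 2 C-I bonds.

Let D be the I-I bond energy.
Σ(broken) = 2×335 + 8×404 + 1×634 + 1×D = 4536 + D
Σ(formed) = 3×335 + 8×404 + 2×234 = 4705
ΔH = Σ(broken) − Σ(formed) = (4536 + D) − (4705) = −169 + D
Setting this equal to −16 kJ gives D = 153 kJ/mol.

D(I-I) ≈ 153 kJ/mol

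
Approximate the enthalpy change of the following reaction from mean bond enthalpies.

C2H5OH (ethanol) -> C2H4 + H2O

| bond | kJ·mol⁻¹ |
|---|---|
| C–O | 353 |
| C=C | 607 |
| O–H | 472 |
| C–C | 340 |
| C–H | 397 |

Bonds broken (reactants):
  C–C: 1 × 340 = 340
  C–H: 5 × 397 = 1985
  C–O: 1 × 353 = 353
  O–H: 1 × 472 = 472
  Σ(broken) = 3150 kJ
Bonds formed (products):
  C–H: 4 × 397 = 1588
  C=C: 1 × 607 = 607
  O–H: 2 × 472 = 944
  Σ(formed) = 3139 kJ
ΔH = Σ(broken) − Σ(formed) = 3150 − 3139 = +11 kJ

ΔH ≈ +11 kJ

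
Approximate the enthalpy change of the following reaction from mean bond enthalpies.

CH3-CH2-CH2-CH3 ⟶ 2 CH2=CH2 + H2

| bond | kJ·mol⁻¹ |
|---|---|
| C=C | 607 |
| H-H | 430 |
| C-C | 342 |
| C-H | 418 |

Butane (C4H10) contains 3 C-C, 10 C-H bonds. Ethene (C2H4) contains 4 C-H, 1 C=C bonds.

Bonds broken (reactants):
  C-C: 3 × 342 = 1026
  C-H: 10 × 418 = 4180
  Σ(broken) = 5206 kJ
Bonds formed (products):
  C-H: 8 × 418 = 3344
  C=C: 2 × 607 = 1214
  H-H: 1 × 430 = 430
  Σ(formed) = 4988 kJ
ΔH = Σ(broken) − Σ(formed) = 5206 − 4988 = +218 kJ

ΔH ≈ +218 kJ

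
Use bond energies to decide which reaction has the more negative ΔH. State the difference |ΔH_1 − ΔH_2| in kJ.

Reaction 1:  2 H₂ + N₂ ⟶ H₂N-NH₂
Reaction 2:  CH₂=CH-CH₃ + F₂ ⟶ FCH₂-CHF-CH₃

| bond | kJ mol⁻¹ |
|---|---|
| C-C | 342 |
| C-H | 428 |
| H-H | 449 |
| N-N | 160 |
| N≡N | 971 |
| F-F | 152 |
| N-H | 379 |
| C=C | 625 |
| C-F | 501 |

Reaction 1:
  Bonds broken (reactants):
    H-H: 2 × 449 = 898
    N≡N: 1 × 971 = 971
    Σ(broken) = 1869 kJ
  Bonds formed (products):
    N-H: 4 × 379 = 1516
    N-N: 1 × 160 = 160
    Σ(formed) = 1676 kJ
  ΔH_1 = 1869 − 1676 = +193 kJ
Reaction 2:
  Bonds broken (reactants):
    C-C: 1 × 342 = 342
    C-H: 6 × 428 = 2568
    C=C: 1 × 625 = 625
    F-F: 1 × 152 = 152
    Σ(broken) = 3687 kJ
  Bonds formed (products):
    C-C: 2 × 342 = 684
    C-F: 2 × 501 = 1002
    C-H: 6 × 428 = 2568
    Σ(formed) = 4254 kJ
  ΔH_2 = 3687 − 4254 = −567 kJ
ΔH_1 − ΔH_2 = +760 kJ, so reaction 2 has the more negative ΔH; |ΔH_1 − ΔH_2| = 760 kJ.

Reaction 2, by 760 kJ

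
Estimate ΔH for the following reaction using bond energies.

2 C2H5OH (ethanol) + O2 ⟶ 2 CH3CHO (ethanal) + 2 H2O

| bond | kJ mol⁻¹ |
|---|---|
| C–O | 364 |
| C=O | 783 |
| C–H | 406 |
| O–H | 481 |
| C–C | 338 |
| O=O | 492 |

Bonds broken (reactants):
  C–C: 2 × 338 = 676
  C–H: 10 × 406 = 4060
  C–O: 2 × 364 = 728
  O–H: 2 × 481 = 962
  O=O: 1 × 492 = 492
  Σ(broken) = 6918 kJ
Bonds formed (products):
  C–C: 2 × 338 = 676
  C–H: 8 × 406 = 3248
  C=O: 2 × 783 = 1566
  O–H: 4 × 481 = 1924
  Σ(formed) = 7414 kJ
ΔH = Σ(broken) − Σ(formed) = 6918 − 7414 = −496 kJ

ΔH ≈ −496 kJ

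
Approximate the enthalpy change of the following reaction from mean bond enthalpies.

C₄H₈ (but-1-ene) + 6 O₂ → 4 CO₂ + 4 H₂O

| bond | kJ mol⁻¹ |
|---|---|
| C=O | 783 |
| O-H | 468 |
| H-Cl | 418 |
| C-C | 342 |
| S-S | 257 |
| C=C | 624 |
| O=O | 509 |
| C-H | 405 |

Bonds broken (reactants):
  C-C: 2 × 342 = 684
  C-H: 8 × 405 = 3240
  C=C: 1 × 624 = 624
  O=O: 6 × 509 = 3054
  Σ(broken) = 7602 kJ
Bonds formed (products):
  C=O: 8 × 783 = 6264
  O-H: 8 × 468 = 3744
  Σ(formed) = 10008 kJ
ΔH = Σ(broken) − Σ(formed) = 7602 − 10008 = −2406 kJ

ΔH ≈ −2406 kJ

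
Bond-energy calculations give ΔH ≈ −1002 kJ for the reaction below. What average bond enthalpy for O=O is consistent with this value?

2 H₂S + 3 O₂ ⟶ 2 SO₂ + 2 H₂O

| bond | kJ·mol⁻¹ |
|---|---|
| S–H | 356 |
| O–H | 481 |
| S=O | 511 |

D(O=O) ≈ 514 kJ/mol

Let D be the O=O bond energy.
Σ(broken) = 3×D + 4×356 = 1424 + 3D
Σ(formed) = 4×481 + 4×511 = 3968
ΔH = Σ(broken) − Σ(formed) = (1424 + 3D) − (3968) = −2544 + 3D
Setting this equal to −1002 kJ gives 3D = 1542, so D = 514 kJ/mol.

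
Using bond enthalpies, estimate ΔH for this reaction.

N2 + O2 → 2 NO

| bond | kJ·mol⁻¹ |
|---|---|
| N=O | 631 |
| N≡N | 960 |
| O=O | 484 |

Bonds broken (reactants):
  N≡N: 1 × 960 = 960
  O=O: 1 × 484 = 484
  Σ(broken) = 1444 kJ
Bonds formed (products):
  N=O: 2 × 631 = 1262
  Σ(formed) = 1262 kJ
ΔH = Σ(broken) − Σ(formed) = 1444 − 1262 = +182 kJ

ΔH ≈ +182 kJ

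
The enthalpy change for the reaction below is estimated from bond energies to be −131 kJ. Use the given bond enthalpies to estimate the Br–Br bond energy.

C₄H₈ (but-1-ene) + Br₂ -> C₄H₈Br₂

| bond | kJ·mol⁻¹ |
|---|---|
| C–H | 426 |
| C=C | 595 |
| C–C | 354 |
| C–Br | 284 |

Let D be the Br–Br bond energy.
Σ(broken) = 1×D + 2×354 + 8×426 + 1×595 = 4711 + D
Σ(formed) = 2×284 + 3×354 + 8×426 = 5038
ΔH = Σ(broken) − Σ(formed) = (4711 + D) − (5038) = −327 + D
Setting this equal to −131 kJ gives D = 196 kJ/mol.

D(Br–Br) ≈ 196 kJ/mol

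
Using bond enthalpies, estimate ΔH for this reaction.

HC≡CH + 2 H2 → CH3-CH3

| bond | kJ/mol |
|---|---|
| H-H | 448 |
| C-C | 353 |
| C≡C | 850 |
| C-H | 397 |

Bonds broken (reactants):
  C≡C: 1 × 850 = 850
  C-H: 2 × 397 = 794
  H-H: 2 × 448 = 896
  Σ(broken) = 2540 kJ
Bonds formed (products):
  C-C: 1 × 353 = 353
  C-H: 6 × 397 = 2382
  Σ(formed) = 2735 kJ
ΔH = Σ(broken) − Σ(formed) = 2540 − 2735 = −195 kJ

ΔH ≈ −195 kJ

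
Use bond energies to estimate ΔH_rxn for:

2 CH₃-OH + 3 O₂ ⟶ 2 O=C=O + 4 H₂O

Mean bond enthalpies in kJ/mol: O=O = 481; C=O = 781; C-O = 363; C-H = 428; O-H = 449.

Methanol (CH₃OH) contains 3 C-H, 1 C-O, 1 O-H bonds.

Bonds broken (reactants):
  C-H: 6 × 428 = 2568
  C-O: 2 × 363 = 726
  O-H: 2 × 449 = 898
  O=O: 3 × 481 = 1443
  Σ(broken) = 5635 kJ
Bonds formed (products):
  C=O: 4 × 781 = 3124
  O-H: 8 × 449 = 3592
  Σ(formed) = 6716 kJ
ΔH = Σ(broken) − Σ(formed) = 5635 − 6716 = −1081 kJ

ΔH ≈ −1081 kJ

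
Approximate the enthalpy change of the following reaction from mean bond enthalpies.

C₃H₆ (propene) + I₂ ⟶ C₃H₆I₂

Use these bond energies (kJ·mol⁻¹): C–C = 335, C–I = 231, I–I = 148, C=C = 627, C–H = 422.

ΔH ≈ −22 kJ

Bonds broken (reactants):
  C–C: 1 × 335 = 335
  C–H: 6 × 422 = 2532
  C=C: 1 × 627 = 627
  I–I: 1 × 148 = 148
  Σ(broken) = 3642 kJ
Bonds formed (products):
  C–C: 2 × 335 = 670
  C–H: 6 × 422 = 2532
  C–I: 2 × 231 = 462
  Σ(formed) = 3664 kJ
ΔH = Σ(broken) − Σ(formed) = 3642 − 3664 = −22 kJ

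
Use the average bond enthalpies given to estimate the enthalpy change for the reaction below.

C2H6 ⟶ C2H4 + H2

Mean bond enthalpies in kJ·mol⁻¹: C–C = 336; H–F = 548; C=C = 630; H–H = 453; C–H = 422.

ΔH ≈ +97 kJ

Bonds broken (reactants):
  C–C: 1 × 336 = 336
  C–H: 6 × 422 = 2532
  Σ(broken) = 2868 kJ
Bonds formed (products):
  C–H: 4 × 422 = 1688
  C=C: 1 × 630 = 630
  H–H: 1 × 453 = 453
  Σ(formed) = 2771 kJ
ΔH = Σ(broken) − Σ(formed) = 2868 − 2771 = +97 kJ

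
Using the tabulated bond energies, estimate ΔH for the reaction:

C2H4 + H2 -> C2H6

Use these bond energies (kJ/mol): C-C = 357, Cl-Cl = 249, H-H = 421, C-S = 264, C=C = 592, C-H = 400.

Bonds broken (reactants):
  C-H: 4 × 400 = 1600
  C=C: 1 × 592 = 592
  H-H: 1 × 421 = 421
  Σ(broken) = 2613 kJ
Bonds formed (products):
  C-C: 1 × 357 = 357
  C-H: 6 × 400 = 2400
  Σ(formed) = 2757 kJ
ΔH = Σ(broken) − Σ(formed) = 2613 − 2757 = −144 kJ

ΔH ≈ −144 kJ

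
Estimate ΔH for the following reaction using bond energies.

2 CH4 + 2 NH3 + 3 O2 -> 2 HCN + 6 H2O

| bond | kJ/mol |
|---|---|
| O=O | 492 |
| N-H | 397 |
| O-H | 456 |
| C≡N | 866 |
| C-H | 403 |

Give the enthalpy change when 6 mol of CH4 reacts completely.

ΔH = −2784 kJ

Bonds broken (reactants):
  C-H: 8 × 403 = 3224
  N-H: 6 × 397 = 2382
  O=O: 3 × 492 = 1476
  Σ(broken) = 7082 kJ
Bonds formed (products):
  C≡N: 2 × 866 = 1732
  C-H: 2 × 403 = 806
  O-H: 12 × 456 = 5472
  Σ(formed) = 8010 kJ
ΔH = Σ(broken) − Σ(formed) = 7082 − 8010 = −928 kJ
For 3× the reaction as written: 3 × (−928) = −2784 kJ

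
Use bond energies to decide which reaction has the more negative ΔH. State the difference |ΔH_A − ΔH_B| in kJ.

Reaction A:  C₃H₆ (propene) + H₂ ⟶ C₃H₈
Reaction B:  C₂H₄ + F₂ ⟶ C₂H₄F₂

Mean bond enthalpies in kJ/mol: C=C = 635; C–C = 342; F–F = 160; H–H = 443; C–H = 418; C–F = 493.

Reaction B, by 433 kJ

Reaction A:
  Bonds broken (reactants):
    C–C: 1 × 342 = 342
    C–H: 6 × 418 = 2508
    C=C: 1 × 635 = 635
    H–H: 1 × 443 = 443
    Σ(broken) = 3928 kJ
  Bonds formed (products):
    C–C: 2 × 342 = 684
    C–H: 8 × 418 = 3344
    Σ(formed) = 4028 kJ
  ΔH_A = 3928 − 4028 = −100 kJ
Reaction B:
  Bonds broken (reactants):
    C–H: 4 × 418 = 1672
    C=C: 1 × 635 = 635
    F–F: 1 × 160 = 160
    Σ(broken) = 2467 kJ
  Bonds formed (products):
    C–C: 1 × 342 = 342
    C–F: 2 × 493 = 986
    C–H: 4 × 418 = 1672
    Σ(formed) = 3000 kJ
  ΔH_B = 2467 − 3000 = −533 kJ
ΔH_A − ΔH_B = +433 kJ, so reaction B has the more negative ΔH; |ΔH_A − ΔH_B| = 433 kJ.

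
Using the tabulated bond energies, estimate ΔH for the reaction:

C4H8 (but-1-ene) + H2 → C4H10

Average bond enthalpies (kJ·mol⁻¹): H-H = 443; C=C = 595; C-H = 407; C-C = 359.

ΔH ≈ −135 kJ

Bonds broken (reactants):
  C-C: 2 × 359 = 718
  C-H: 8 × 407 = 3256
  C=C: 1 × 595 = 595
  H-H: 1 × 443 = 443
  Σ(broken) = 5012 kJ
Bonds formed (products):
  C-C: 3 × 359 = 1077
  C-H: 10 × 407 = 4070
  Σ(formed) = 5147 kJ
ΔH = Σ(broken) − Σ(formed) = 5012 − 5147 = −135 kJ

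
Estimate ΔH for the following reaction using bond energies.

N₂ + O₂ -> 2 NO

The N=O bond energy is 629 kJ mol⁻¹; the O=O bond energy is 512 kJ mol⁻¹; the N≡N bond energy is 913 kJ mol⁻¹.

ΔH ≈ +167 kJ

Bonds broken (reactants):
  N≡N: 1 × 913 = 913
  O=O: 1 × 512 = 512
  Σ(broken) = 1425 kJ
Bonds formed (products):
  N=O: 2 × 629 = 1258
  Σ(formed) = 1258 kJ
ΔH = Σ(broken) − Σ(formed) = 1425 − 1258 = +167 kJ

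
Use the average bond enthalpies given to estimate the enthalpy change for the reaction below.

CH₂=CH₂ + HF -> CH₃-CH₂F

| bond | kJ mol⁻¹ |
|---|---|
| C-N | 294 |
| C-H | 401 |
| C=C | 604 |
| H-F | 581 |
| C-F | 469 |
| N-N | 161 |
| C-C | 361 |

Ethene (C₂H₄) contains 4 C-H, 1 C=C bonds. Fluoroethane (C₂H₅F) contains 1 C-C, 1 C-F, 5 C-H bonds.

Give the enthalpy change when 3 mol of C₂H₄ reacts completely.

ΔH = −138 kJ

Bonds broken (reactants):
  C-H: 4 × 401 = 1604
  C=C: 1 × 604 = 604
  H-F: 1 × 581 = 581
  Σ(broken) = 2789 kJ
Bonds formed (products):
  C-C: 1 × 361 = 361
  C-F: 1 × 469 = 469
  C-H: 5 × 401 = 2005
  Σ(formed) = 2835 kJ
ΔH = Σ(broken) − Σ(formed) = 2789 − 2835 = −46 kJ
For 3× the reaction as written: 3 × (−46) = −138 kJ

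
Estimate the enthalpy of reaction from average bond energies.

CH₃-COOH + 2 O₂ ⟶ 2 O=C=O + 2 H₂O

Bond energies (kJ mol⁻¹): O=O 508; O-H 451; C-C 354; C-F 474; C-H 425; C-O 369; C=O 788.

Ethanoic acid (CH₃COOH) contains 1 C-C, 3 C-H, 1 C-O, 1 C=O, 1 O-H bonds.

ΔH ≈ −703 kJ

Bonds broken (reactants):
  C-C: 1 × 354 = 354
  C-H: 3 × 425 = 1275
  C-O: 1 × 369 = 369
  C=O: 1 × 788 = 788
  O-H: 1 × 451 = 451
  O=O: 2 × 508 = 1016
  Σ(broken) = 4253 kJ
Bonds formed (products):
  C=O: 4 × 788 = 3152
  O-H: 4 × 451 = 1804
  Σ(formed) = 4956 kJ
ΔH = Σ(broken) − Σ(formed) = 4253 − 4956 = −703 kJ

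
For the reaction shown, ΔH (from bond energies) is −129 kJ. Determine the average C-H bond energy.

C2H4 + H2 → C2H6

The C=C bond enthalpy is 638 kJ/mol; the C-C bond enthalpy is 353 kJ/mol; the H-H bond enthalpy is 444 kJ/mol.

Let D be the C-H bond energy.
Σ(broken) = 4×D + 1×638 + 1×444 = 1082 + 4D
Σ(formed) = 1×353 + 6×D = 353 + 6D
ΔH = Σ(broken) − Σ(formed) = (1082 + 4D) − (353 + 6D) = +729 − 2D
Setting this equal to −129 kJ gives 2D = 858, so D = 429 kJ/mol.

D(C-H) ≈ 429 kJ/mol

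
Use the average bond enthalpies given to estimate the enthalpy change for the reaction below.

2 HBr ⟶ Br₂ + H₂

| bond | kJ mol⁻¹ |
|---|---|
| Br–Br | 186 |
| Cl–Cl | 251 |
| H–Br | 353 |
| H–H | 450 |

Bonds broken (reactants):
  H–Br: 2 × 353 = 706
  Σ(broken) = 706 kJ
Bonds formed (products):
  Br–Br: 1 × 186 = 186
  H–H: 1 × 450 = 450
  Σ(formed) = 636 kJ
ΔH = Σ(broken) − Σ(formed) = 706 − 636 = +70 kJ

ΔH ≈ +70 kJ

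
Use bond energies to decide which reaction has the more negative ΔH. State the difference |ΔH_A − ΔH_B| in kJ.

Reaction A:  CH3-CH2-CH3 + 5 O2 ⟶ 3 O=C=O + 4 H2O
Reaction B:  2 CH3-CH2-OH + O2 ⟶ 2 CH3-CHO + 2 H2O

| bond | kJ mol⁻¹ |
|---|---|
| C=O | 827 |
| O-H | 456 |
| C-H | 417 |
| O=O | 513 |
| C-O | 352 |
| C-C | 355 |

Reaction A, by 1484 kJ

Reaction A:
  Bonds broken (reactants):
    C-C: 2 × 355 = 710
    C-H: 8 × 417 = 3336
    O=O: 5 × 513 = 2565
    Σ(broken) = 6611 kJ
  Bonds formed (products):
    C=O: 6 × 827 = 4962
    O-H: 8 × 456 = 3648
    Σ(formed) = 8610 kJ
  ΔH_A = 6611 − 8610 = −1999 kJ
Reaction B:
  Bonds broken (reactants):
    C-C: 2 × 355 = 710
    C-H: 10 × 417 = 4170
    C-O: 2 × 352 = 704
    O-H: 2 × 456 = 912
    O=O: 1 × 513 = 513
    Σ(broken) = 7009 kJ
  Bonds formed (products):
    C-C: 2 × 355 = 710
    C-H: 8 × 417 = 3336
    C=O: 2 × 827 = 1654
    O-H: 4 × 456 = 1824
    Σ(formed) = 7524 kJ
  ΔH_B = 7009 − 7524 = −515 kJ
ΔH_A − ΔH_B = −1484 kJ, so reaction A has the more negative ΔH; |ΔH_A − ΔH_B| = 1484 kJ.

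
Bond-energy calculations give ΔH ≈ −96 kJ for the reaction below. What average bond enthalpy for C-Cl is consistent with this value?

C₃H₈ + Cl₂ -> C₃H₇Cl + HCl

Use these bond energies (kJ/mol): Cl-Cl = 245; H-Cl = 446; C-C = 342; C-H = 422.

D(C-Cl) ≈ 317 kJ/mol

Let D be the C-Cl bond energy.
Σ(broken) = 2×342 + 8×422 + 1×245 = 4305
Σ(formed) = 2×342 + 1×D + 7×422 + 1×446 = 4084 + D
ΔH = Σ(broken) − Σ(formed) = (4305) − (4084 + D) = +221 − D
Setting this equal to −96 kJ gives D = 317 kJ/mol.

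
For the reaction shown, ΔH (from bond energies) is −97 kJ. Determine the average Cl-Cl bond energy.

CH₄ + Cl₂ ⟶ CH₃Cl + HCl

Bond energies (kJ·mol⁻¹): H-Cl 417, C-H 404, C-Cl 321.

D(Cl-Cl) ≈ 237 kJ/mol

Let D be the Cl-Cl bond energy.
Σ(broken) = 4×404 + 1×D = 1616 + D
Σ(formed) = 1×321 + 3×404 + 1×417 = 1950
ΔH = Σ(broken) − Σ(formed) = (1616 + D) − (1950) = −334 + D
Setting this equal to −97 kJ gives D = 237 kJ/mol.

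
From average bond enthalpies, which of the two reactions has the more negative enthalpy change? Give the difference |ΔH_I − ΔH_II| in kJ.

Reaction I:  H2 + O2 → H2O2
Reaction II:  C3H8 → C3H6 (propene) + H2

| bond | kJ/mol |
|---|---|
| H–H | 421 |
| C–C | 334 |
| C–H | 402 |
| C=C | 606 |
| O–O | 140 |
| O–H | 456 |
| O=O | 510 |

Reaction I, by 232 kJ

Reaction I:
  Bonds broken (reactants):
    H–H: 1 × 421 = 421
    O=O: 1 × 510 = 510
    Σ(broken) = 931 kJ
  Bonds formed (products):
    O–H: 2 × 456 = 912
    O–O: 1 × 140 = 140
    Σ(formed) = 1052 kJ
  ΔH_I = 931 − 1052 = −121 kJ
Reaction II:
  Bonds broken (reactants):
    C–C: 2 × 334 = 668
    C–H: 8 × 402 = 3216
    Σ(broken) = 3884 kJ
  Bonds formed (products):
    C–C: 1 × 334 = 334
    C–H: 6 × 402 = 2412
    C=C: 1 × 606 = 606
    H–H: 1 × 421 = 421
    Σ(formed) = 3773 kJ
  ΔH_II = 3884 − 3773 = +111 kJ
ΔH_I − ΔH_II = −232 kJ, so reaction I has the more negative ΔH; |ΔH_I − ΔH_II| = 232 kJ.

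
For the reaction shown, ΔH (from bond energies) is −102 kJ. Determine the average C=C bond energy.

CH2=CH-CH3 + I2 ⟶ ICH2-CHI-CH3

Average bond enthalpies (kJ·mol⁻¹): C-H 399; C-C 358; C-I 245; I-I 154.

D(C=C) ≈ 592 kJ/mol

Let D be the C=C bond energy.
Σ(broken) = 1×358 + 6×399 + 1×D + 1×154 = 2906 + D
Σ(formed) = 2×358 + 6×399 + 2×245 = 3600
ΔH = Σ(broken) − Σ(formed) = (2906 + D) − (3600) = −694 + D
Setting this equal to −102 kJ gives D = 592 kJ/mol.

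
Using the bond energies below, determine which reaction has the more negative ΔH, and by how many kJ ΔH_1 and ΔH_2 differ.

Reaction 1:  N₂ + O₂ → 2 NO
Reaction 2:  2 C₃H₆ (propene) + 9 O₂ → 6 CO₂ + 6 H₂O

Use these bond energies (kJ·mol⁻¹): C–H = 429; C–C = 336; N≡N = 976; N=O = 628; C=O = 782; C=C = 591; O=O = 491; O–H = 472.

Reaction 1:
  Bonds broken (reactants):
    N≡N: 1 × 976 = 976
    O=O: 1 × 491 = 491
    Σ(broken) = 1467 kJ
  Bonds formed (products):
    N=O: 2 × 628 = 1256
    Σ(formed) = 1256 kJ
  ΔH_1 = 1467 − 1256 = +211 kJ
Reaction 2:
  Bonds broken (reactants):
    C–C: 2 × 336 = 672
    C–H: 12 × 429 = 5148
    C=C: 2 × 591 = 1182
    O=O: 9 × 491 = 4419
    Σ(broken) = 11421 kJ
  Bonds formed (products):
    C=O: 12 × 782 = 9384
    O–H: 12 × 472 = 5664
    Σ(formed) = 15048 kJ
  ΔH_2 = 11421 − 15048 = −3627 kJ
ΔH_1 − ΔH_2 = +3838 kJ, so reaction 2 has the more negative ΔH; |ΔH_1 − ΔH_2| = 3838 kJ.

Reaction 2, by 3838 kJ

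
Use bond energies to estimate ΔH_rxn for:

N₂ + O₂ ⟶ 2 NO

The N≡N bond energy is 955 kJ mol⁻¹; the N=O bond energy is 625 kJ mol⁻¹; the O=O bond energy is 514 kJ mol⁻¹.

Bonds broken (reactants):
  N≡N: 1 × 955 = 955
  O=O: 1 × 514 = 514
  Σ(broken) = 1469 kJ
Bonds formed (products):
  N=O: 2 × 625 = 1250
  Σ(formed) = 1250 kJ
ΔH = Σ(broken) − Σ(formed) = 1469 − 1250 = +219 kJ

ΔH ≈ +219 kJ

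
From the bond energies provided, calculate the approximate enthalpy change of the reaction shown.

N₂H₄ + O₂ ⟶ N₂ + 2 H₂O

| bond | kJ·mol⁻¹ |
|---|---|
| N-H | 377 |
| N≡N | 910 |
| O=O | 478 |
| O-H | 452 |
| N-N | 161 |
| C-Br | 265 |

Bonds broken (reactants):
  N-H: 4 × 377 = 1508
  N-N: 1 × 161 = 161
  O=O: 1 × 478 = 478
  Σ(broken) = 2147 kJ
Bonds formed (products):
  N≡N: 1 × 910 = 910
  O-H: 4 × 452 = 1808
  Σ(formed) = 2718 kJ
ΔH = Σ(broken) − Σ(formed) = 2147 − 2718 = −571 kJ

ΔH ≈ −571 kJ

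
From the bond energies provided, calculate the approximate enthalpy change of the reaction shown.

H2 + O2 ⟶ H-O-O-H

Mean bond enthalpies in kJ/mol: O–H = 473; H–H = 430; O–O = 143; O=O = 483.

ΔH ≈ −176 kJ

Bonds broken (reactants):
  H–H: 1 × 430 = 430
  O=O: 1 × 483 = 483
  Σ(broken) = 913 kJ
Bonds formed (products):
  O–H: 2 × 473 = 946
  O–O: 1 × 143 = 143
  Σ(formed) = 1089 kJ
ΔH = Σ(broken) − Σ(formed) = 913 − 1089 = −176 kJ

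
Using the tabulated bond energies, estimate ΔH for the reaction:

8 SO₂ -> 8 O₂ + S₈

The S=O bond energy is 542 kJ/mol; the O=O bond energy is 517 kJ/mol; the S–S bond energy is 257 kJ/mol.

Bonds broken (reactants):
  S=O: 16 × 542 = 8672
  Σ(broken) = 8672 kJ
Bonds formed (products):
  O=O: 8 × 517 = 4136
  S–S: 8 × 257 = 2056
  Σ(formed) = 6192 kJ
ΔH = Σ(broken) − Σ(formed) = 8672 − 6192 = +2480 kJ

ΔH ≈ +2480 kJ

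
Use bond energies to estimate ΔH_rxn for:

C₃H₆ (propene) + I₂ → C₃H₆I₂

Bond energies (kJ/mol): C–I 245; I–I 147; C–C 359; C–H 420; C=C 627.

Bonds broken (reactants):
  C–C: 1 × 359 = 359
  C–H: 6 × 420 = 2520
  C=C: 1 × 627 = 627
  I–I: 1 × 147 = 147
  Σ(broken) = 3653 kJ
Bonds formed (products):
  C–C: 2 × 359 = 718
  C–H: 6 × 420 = 2520
  C–I: 2 × 245 = 490
  Σ(formed) = 3728 kJ
ΔH = Σ(broken) − Σ(formed) = 3653 − 3728 = −75 kJ

ΔH ≈ −75 kJ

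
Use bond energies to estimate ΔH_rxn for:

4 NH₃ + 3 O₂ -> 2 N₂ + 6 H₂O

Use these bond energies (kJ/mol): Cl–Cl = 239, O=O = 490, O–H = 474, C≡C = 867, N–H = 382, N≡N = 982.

ΔH ≈ −1598 kJ

Bonds broken (reactants):
  N–H: 12 × 382 = 4584
  O=O: 3 × 490 = 1470
  Σ(broken) = 6054 kJ
Bonds formed (products):
  N≡N: 2 × 982 = 1964
  O–H: 12 × 474 = 5688
  Σ(formed) = 7652 kJ
ΔH = Σ(broken) − Σ(formed) = 6054 − 7652 = −1598 kJ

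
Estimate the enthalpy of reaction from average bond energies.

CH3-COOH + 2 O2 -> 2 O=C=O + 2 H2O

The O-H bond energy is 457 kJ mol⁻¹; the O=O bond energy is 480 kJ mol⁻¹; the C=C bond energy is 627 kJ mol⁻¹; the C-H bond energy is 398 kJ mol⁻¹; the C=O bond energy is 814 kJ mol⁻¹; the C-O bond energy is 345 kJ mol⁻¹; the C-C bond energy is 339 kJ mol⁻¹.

ΔH ≈ −975 kJ

Bonds broken (reactants):
  C-C: 1 × 339 = 339
  C-H: 3 × 398 = 1194
  C-O: 1 × 345 = 345
  C=O: 1 × 814 = 814
  O-H: 1 × 457 = 457
  O=O: 2 × 480 = 960
  Σ(broken) = 4109 kJ
Bonds formed (products):
  C=O: 4 × 814 = 3256
  O-H: 4 × 457 = 1828
  Σ(formed) = 5084 kJ
ΔH = Σ(broken) − Σ(formed) = 4109 − 5084 = −975 kJ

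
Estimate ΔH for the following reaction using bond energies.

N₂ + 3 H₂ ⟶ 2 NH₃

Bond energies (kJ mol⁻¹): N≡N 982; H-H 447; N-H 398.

ΔH ≈ −65 kJ

Bonds broken (reactants):
  H-H: 3 × 447 = 1341
  N≡N: 1 × 982 = 982
  Σ(broken) = 2323 kJ
Bonds formed (products):
  N-H: 6 × 398 = 2388
  Σ(formed) = 2388 kJ
ΔH = Σ(broken) − Σ(formed) = 2323 − 2388 = −65 kJ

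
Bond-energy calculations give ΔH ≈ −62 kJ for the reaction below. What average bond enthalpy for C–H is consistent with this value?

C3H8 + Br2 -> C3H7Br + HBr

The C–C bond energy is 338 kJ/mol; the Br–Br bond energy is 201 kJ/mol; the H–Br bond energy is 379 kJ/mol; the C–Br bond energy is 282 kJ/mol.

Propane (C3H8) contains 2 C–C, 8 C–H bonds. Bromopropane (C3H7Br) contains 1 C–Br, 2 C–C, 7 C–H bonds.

D(C–H) ≈ 398 kJ/mol

Let D be the C–H bond energy.
Σ(broken) = 1×201 + 2×338 + 8×D = 877 + 8D
Σ(formed) = 1×282 + 2×338 + 7×D + 1×379 = 1337 + 7D
ΔH = Σ(broken) − Σ(formed) = (877 + 8D) − (1337 + 7D) = −460 + D
Setting this equal to −62 kJ gives D = 398 kJ/mol.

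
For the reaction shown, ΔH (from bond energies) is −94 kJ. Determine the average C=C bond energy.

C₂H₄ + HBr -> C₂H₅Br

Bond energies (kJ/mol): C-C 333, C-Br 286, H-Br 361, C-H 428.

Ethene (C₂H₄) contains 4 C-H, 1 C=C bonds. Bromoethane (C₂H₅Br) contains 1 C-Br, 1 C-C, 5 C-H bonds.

Let D be the C=C bond energy.
Σ(broken) = 4×428 + 1×D + 1×361 = 2073 + D
Σ(formed) = 1×286 + 1×333 + 5×428 = 2759
ΔH = Σ(broken) − Σ(formed) = (2073 + D) − (2759) = −686 + D
Setting this equal to −94 kJ gives D = 592 kJ/mol.

D(C=C) ≈ 592 kJ/mol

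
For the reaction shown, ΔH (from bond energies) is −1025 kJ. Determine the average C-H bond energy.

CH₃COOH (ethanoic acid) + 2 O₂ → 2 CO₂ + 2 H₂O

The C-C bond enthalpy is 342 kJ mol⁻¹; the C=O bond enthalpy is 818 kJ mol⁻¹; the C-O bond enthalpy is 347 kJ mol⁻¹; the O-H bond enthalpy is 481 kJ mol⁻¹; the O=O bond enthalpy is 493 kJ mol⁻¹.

Let D be the C-H bond energy.
Σ(broken) = 1×342 + 3×D + 1×347 + 1×818 + 1×481 + 2×493 = 2974 + 3D
Σ(formed) = 4×818 + 4×481 = 5196
ΔH = Σ(broken) − Σ(formed) = (2974 + 3D) − (5196) = −2222 + 3D
Setting this equal to −1025 kJ gives 3D = 1197, so D = 399 kJ/mol.

D(C-H) ≈ 399 kJ/mol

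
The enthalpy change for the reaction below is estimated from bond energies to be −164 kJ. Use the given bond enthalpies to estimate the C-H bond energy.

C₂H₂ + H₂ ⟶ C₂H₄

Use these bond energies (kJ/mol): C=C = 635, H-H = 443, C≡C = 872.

D(C-H) ≈ 422 kJ/mol

Let D be the C-H bond energy.
Σ(broken) = 1×872 + 2×D + 1×443 = 1315 + 2D
Σ(formed) = 4×D + 1×635 = 635 + 4D
ΔH = Σ(broken) − Σ(formed) = (1315 + 2D) − (635 + 4D) = +680 − 2D
Setting this equal to −164 kJ gives 2D = 844, so D = 422 kJ/mol.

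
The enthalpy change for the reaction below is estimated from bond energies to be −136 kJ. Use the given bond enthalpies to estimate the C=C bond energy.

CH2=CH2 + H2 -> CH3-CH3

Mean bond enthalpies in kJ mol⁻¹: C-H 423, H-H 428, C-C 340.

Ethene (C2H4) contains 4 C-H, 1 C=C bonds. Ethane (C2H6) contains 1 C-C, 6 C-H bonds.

Let D be the C=C bond energy.
Σ(broken) = 4×423 + 1×D + 1×428 = 2120 + D
Σ(formed) = 1×340 + 6×423 = 2878
ΔH = Σ(broken) − Σ(formed) = (2120 + D) − (2878) = −758 + D
Setting this equal to −136 kJ gives D = 622 kJ/mol.

D(C=C) ≈ 622 kJ/mol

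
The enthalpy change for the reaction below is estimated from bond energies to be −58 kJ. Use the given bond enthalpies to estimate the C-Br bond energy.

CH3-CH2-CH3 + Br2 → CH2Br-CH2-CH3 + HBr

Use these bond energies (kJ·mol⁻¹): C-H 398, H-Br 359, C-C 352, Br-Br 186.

Let D be the C-Br bond energy.
Σ(broken) = 1×186 + 2×352 + 8×398 = 4074
Σ(formed) = 1×D + 2×352 + 7×398 + 1×359 = 3849 + D
ΔH = Σ(broken) − Σ(formed) = (4074) − (3849 + D) = +225 − D
Setting this equal to −58 kJ gives D = 283 kJ/mol.

D(C-Br) ≈ 283 kJ/mol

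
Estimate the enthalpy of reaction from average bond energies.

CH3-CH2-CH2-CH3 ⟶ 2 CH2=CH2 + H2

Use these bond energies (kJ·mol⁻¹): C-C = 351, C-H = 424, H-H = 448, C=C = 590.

ΔH ≈ +273 kJ

Bonds broken (reactants):
  C-C: 3 × 351 = 1053
  C-H: 10 × 424 = 4240
  Σ(broken) = 5293 kJ
Bonds formed (products):
  C-H: 8 × 424 = 3392
  C=C: 2 × 590 = 1180
  H-H: 1 × 448 = 448
  Σ(formed) = 5020 kJ
ΔH = Σ(broken) − Σ(formed) = 5293 − 5020 = +273 kJ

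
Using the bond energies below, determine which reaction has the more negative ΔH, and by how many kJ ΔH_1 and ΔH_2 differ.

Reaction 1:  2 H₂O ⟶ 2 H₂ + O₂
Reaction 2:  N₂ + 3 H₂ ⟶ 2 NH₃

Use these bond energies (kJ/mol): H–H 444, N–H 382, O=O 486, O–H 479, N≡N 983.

Reaction 2, by 519 kJ

Reaction 1:
  Bonds broken (reactants):
    O–H: 4 × 479 = 1916
    Σ(broken) = 1916 kJ
  Bonds formed (products):
    H–H: 2 × 444 = 888
    O=O: 1 × 486 = 486
    Σ(formed) = 1374 kJ
  ΔH_1 = 1916 − 1374 = +542 kJ
Reaction 2:
  Bonds broken (reactants):
    H–H: 3 × 444 = 1332
    N≡N: 1 × 983 = 983
    Σ(broken) = 2315 kJ
  Bonds formed (products):
    N–H: 6 × 382 = 2292
    Σ(formed) = 2292 kJ
  ΔH_2 = 2315 − 2292 = +23 kJ
ΔH_1 − ΔH_2 = +519 kJ, so reaction 2 has the more negative ΔH; |ΔH_1 − ΔH_2| = 519 kJ.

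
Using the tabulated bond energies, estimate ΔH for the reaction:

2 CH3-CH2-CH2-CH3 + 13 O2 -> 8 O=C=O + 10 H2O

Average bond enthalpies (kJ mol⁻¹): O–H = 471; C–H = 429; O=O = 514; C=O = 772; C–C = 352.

ΔH ≈ −4398 kJ

Bonds broken (reactants):
  C–C: 6 × 352 = 2112
  C–H: 20 × 429 = 8580
  O=O: 13 × 514 = 6682
  Σ(broken) = 17374 kJ
Bonds formed (products):
  C=O: 16 × 772 = 12352
  O–H: 20 × 471 = 9420
  Σ(formed) = 21772 kJ
ΔH = Σ(broken) − Σ(formed) = 17374 − 21772 = −4398 kJ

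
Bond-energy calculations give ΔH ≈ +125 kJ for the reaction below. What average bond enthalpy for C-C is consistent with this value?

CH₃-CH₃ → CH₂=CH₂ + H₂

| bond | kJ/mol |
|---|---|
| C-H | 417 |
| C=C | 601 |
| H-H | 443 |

D(C-C) ≈ 335 kJ/mol

Let D be the C-C bond energy.
Σ(broken) = 1×D + 6×417 = 2502 + D
Σ(formed) = 4×417 + 1×601 + 1×443 = 2712
ΔH = Σ(broken) − Σ(formed) = (2502 + D) − (2712) = −210 + D
Setting this equal to +125 kJ gives D = 335 kJ/mol.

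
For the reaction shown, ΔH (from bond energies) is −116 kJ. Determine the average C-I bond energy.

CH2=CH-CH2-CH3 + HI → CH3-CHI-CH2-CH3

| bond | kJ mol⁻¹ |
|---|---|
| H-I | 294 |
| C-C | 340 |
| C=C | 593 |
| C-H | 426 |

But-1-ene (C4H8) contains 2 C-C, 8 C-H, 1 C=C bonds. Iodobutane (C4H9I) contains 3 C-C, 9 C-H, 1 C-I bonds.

D(C-I) ≈ 237 kJ/mol

Let D be the C-I bond energy.
Σ(broken) = 2×340 + 8×426 + 1×593 + 1×294 = 4975
Σ(formed) = 3×340 + 9×426 + 1×D = 4854 + D
ΔH = Σ(broken) − Σ(formed) = (4975) − (4854 + D) = +121 − D
Setting this equal to −116 kJ gives D = 237 kJ/mol.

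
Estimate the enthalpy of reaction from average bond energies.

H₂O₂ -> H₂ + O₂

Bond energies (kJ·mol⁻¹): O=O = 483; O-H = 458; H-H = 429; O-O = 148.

ΔH ≈ +152 kJ

Bonds broken (reactants):
  O-H: 2 × 458 = 916
  O-O: 1 × 148 = 148
  Σ(broken) = 1064 kJ
Bonds formed (products):
  H-H: 1 × 429 = 429
  O=O: 1 × 483 = 483
  Σ(formed) = 912 kJ
ΔH = Σ(broken) − Σ(formed) = 1064 − 912 = +152 kJ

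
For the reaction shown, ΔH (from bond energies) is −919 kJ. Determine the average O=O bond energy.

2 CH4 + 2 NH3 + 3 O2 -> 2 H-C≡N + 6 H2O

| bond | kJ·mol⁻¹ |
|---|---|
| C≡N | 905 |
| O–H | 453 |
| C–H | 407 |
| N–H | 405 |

Let D be the O=O bond energy.
Σ(broken) = 8×407 + 6×405 + 3×D = 5686 + 3D
Σ(formed) = 2×905 + 2×407 + 12×453 = 8060
ΔH = Σ(broken) − Σ(formed) = (5686 + 3D) − (8060) = −2374 + 3D
Setting this equal to −919 kJ gives 3D = 1455, so D = 485 kJ/mol.

D(O=O) ≈ 485 kJ/mol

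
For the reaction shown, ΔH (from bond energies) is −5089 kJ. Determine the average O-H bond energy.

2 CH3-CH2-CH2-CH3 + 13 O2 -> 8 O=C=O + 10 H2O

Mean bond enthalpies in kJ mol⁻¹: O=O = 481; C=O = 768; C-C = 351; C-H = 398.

D(O-H) ≈ 456 kJ/mol

Let D be the O-H bond energy.
Σ(broken) = 6×351 + 20×398 + 13×481 = 16319
Σ(formed) = 16×768 + 20×D = 12288 + 20D
ΔH = Σ(broken) − Σ(formed) = (16319) − (12288 + 20D) = +4031 − 20D
Setting this equal to −5089 kJ gives 20D = 9120, so D = 456 kJ/mol.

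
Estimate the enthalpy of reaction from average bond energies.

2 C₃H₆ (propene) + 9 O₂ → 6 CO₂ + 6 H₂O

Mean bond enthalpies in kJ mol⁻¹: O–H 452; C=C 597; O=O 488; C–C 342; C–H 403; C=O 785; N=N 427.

ΔH ≈ −3738 kJ

Bonds broken (reactants):
  C–C: 2 × 342 = 684
  C–H: 12 × 403 = 4836
  C=C: 2 × 597 = 1194
  O=O: 9 × 488 = 4392
  Σ(broken) = 11106 kJ
Bonds formed (products):
  C=O: 12 × 785 = 9420
  O–H: 12 × 452 = 5424
  Σ(formed) = 14844 kJ
ΔH = Σ(broken) − Σ(formed) = 11106 − 14844 = −3738 kJ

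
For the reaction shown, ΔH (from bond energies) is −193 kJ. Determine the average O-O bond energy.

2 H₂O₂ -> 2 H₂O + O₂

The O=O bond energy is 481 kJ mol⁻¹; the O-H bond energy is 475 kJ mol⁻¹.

D(O-O) ≈ 144 kJ/mol

Let D be the O-O bond energy.
Σ(broken) = 4×475 + 2×D = 1900 + 2D
Σ(formed) = 4×475 + 1×481 = 2381
ΔH = Σ(broken) − Σ(formed) = (1900 + 2D) − (2381) = −481 + 2D
Setting this equal to −193 kJ gives 2D = 288, so D = 144 kJ/mol.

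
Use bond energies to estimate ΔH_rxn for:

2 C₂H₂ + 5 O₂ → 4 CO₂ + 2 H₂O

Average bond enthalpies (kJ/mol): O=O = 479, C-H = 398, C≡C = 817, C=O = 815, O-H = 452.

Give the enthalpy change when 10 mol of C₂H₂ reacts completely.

ΔH = −13535 kJ

Bonds broken (reactants):
  C≡C: 2 × 817 = 1634
  C-H: 4 × 398 = 1592
  O=O: 5 × 479 = 2395
  Σ(broken) = 5621 kJ
Bonds formed (products):
  C=O: 8 × 815 = 6520
  O-H: 4 × 452 = 1808
  Σ(formed) = 8328 kJ
ΔH = Σ(broken) − Σ(formed) = 5621 − 8328 = −2707 kJ
For 5× the reaction as written: 5 × (−2707) = −13535 kJ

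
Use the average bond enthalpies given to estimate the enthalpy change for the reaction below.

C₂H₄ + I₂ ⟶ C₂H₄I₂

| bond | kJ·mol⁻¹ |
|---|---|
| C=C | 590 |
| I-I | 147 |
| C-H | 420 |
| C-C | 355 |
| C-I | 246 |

ΔH ≈ −110 kJ

Bonds broken (reactants):
  C-H: 4 × 420 = 1680
  C=C: 1 × 590 = 590
  I-I: 1 × 147 = 147
  Σ(broken) = 2417 kJ
Bonds formed (products):
  C-C: 1 × 355 = 355
  C-H: 4 × 420 = 1680
  C-I: 2 × 246 = 492
  Σ(formed) = 2527 kJ
ΔH = Σ(broken) − Σ(formed) = 2417 − 2527 = −110 kJ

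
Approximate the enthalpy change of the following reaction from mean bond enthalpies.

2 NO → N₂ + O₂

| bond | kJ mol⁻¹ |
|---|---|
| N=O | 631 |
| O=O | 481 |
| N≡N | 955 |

Bonds broken (reactants):
  N=O: 2 × 631 = 1262
  Σ(broken) = 1262 kJ
Bonds formed (products):
  N≡N: 1 × 955 = 955
  O=O: 1 × 481 = 481
  Σ(formed) = 1436 kJ
ΔH = Σ(broken) − Σ(formed) = 1262 − 1436 = −174 kJ

ΔH ≈ −174 kJ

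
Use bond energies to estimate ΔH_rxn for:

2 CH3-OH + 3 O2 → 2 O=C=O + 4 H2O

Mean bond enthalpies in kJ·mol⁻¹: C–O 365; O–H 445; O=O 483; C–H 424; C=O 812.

Bonds broken (reactants):
  C–H: 6 × 424 = 2544
  C–O: 2 × 365 = 730
  O–H: 2 × 445 = 890
  O=O: 3 × 483 = 1449
  Σ(broken) = 5613 kJ
Bonds formed (products):
  C=O: 4 × 812 = 3248
  O–H: 8 × 445 = 3560
  Σ(formed) = 6808 kJ
ΔH = Σ(broken) − Σ(formed) = 5613 − 6808 = −1195 kJ

ΔH ≈ −1195 kJ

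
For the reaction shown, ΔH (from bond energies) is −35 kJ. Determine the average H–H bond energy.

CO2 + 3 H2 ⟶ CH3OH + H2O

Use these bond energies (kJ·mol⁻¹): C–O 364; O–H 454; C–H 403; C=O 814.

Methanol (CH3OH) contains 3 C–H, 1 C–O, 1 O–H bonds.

Let D be the H–H bond energy.
Σ(broken) = 2×814 + 3×D = 1628 + 3D
Σ(formed) = 3×403 + 1×364 + 3×454 = 2935
ΔH = Σ(broken) − Σ(formed) = (1628 + 3D) − (2935) = −1307 + 3D
Setting this equal to −35 kJ gives 3D = 1272, so D = 424 kJ/mol.

D(H–H) ≈ 424 kJ/mol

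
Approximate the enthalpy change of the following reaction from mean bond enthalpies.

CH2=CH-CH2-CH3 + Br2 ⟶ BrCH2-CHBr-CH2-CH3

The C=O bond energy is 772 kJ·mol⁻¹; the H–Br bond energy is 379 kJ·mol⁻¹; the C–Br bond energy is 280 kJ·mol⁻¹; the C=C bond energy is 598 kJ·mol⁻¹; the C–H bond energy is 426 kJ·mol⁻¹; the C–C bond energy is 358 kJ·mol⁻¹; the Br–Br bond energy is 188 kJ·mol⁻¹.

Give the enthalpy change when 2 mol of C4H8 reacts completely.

Bonds broken (reactants):
  Br–Br: 1 × 188 = 188
  C–C: 2 × 358 = 716
  C–H: 8 × 426 = 3408
  C=C: 1 × 598 = 598
  Σ(broken) = 4910 kJ
Bonds formed (products):
  C–Br: 2 × 280 = 560
  C–C: 3 × 358 = 1074
  C–H: 8 × 426 = 3408
  Σ(formed) = 5042 kJ
ΔH = Σ(broken) − Σ(formed) = 4910 − 5042 = −132 kJ
For 2× the reaction as written: 2 × (−132) = −264 kJ

ΔH = −264 kJ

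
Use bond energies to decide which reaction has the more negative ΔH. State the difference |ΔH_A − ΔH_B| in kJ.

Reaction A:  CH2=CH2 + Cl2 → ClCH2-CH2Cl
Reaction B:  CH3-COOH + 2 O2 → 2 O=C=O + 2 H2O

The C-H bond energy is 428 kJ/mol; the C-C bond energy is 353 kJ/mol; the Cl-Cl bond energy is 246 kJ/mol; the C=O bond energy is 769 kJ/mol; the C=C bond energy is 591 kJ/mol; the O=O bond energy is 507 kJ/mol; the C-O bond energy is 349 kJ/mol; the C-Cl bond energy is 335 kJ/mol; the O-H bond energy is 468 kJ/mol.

Reaction B, by 525 kJ

Reaction A:
  Bonds broken (reactants):
    C-H: 4 × 428 = 1712
    C=C: 1 × 591 = 591
    Cl-Cl: 1 × 246 = 246
    Σ(broken) = 2549 kJ
  Bonds formed (products):
    C-C: 1 × 353 = 353
    C-Cl: 2 × 335 = 670
    C-H: 4 × 428 = 1712
    Σ(formed) = 2735 kJ
  ΔH_A = 2549 − 2735 = −186 kJ
Reaction B:
  Bonds broken (reactants):
    C-C: 1 × 353 = 353
    C-H: 3 × 428 = 1284
    C-O: 1 × 349 = 349
    C=O: 1 × 769 = 769
    O-H: 1 × 468 = 468
    O=O: 2 × 507 = 1014
    Σ(broken) = 4237 kJ
  Bonds formed (products):
    C=O: 4 × 769 = 3076
    O-H: 4 × 468 = 1872
    Σ(formed) = 4948 kJ
  ΔH_B = 4237 − 4948 = −711 kJ
ΔH_A − ΔH_B = +525 kJ, so reaction B has the more negative ΔH; |ΔH_A − ΔH_B| = 525 kJ.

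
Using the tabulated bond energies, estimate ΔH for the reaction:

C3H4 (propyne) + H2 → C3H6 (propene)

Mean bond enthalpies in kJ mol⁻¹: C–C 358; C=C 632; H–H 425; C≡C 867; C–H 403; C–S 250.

Bonds broken (reactants):
  C≡C: 1 × 867 = 867
  C–C: 1 × 358 = 358
  C–H: 4 × 403 = 1612
  H–H: 1 × 425 = 425
  Σ(broken) = 3262 kJ
Bonds formed (products):
  C–C: 1 × 358 = 358
  C–H: 6 × 403 = 2418
  C=C: 1 × 632 = 632
  Σ(formed) = 3408 kJ
ΔH = Σ(broken) − Σ(formed) = 3262 − 3408 = −146 kJ

ΔH ≈ −146 kJ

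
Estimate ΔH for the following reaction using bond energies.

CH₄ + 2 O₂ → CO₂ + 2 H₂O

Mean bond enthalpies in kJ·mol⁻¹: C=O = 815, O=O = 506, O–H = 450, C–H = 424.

Bonds broken (reactants):
  C–H: 4 × 424 = 1696
  O=O: 2 × 506 = 1012
  Σ(broken) = 2708 kJ
Bonds formed (products):
  C=O: 2 × 815 = 1630
  O–H: 4 × 450 = 1800
  Σ(formed) = 3430 kJ
ΔH = Σ(broken) − Σ(formed) = 2708 − 3430 = −722 kJ

ΔH ≈ −722 kJ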